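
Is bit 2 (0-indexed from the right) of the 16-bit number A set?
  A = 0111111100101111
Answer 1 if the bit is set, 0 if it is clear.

Bit 2 is the 3rd from the right.
  0111111100101111
               ^
That bit is 1.

Answer: 1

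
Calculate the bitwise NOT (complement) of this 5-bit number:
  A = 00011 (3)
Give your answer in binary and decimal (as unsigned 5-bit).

Flip each bit (0->1, 1->0):
  00011
  11100

Answer: 11100 (28)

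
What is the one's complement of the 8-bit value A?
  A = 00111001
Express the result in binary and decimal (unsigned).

Flip each bit (0->1, 1->0):
  00111001
  11000110

Answer: 11000110 (198)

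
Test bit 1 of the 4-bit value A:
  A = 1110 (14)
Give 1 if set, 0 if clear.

Bit 1 is the 2nd from the right.
  1110
    ^
That bit is 1.

Answer: 1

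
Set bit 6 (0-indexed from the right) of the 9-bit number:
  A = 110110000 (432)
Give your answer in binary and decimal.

Mask = 1 << 6 = 001000000
Bit 6 of A is 0, so OR-ing with the mask flips it to 1.
  110110000
| 001000000
-----------
  111110000

Answer: 111110000 (496)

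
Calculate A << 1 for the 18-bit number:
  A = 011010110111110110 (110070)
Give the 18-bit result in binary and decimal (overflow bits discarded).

Shift left by 1: drop the top 1 bit(s), append 1 zero(s) on the right.
  011010110111110110  ->  discard [0], keep [11010110111110110], append 0
= 110101101111101100

Answer: 110101101111101100 (220140)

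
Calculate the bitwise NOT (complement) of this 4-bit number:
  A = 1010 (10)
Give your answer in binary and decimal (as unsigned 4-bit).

Flip each bit (0->1, 1->0):
  1010
  0101

Answer: 0101 (5)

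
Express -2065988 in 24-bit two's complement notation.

1. Binary of +2065988:  000111111000011001000100
2. Invert bits:     111000000111100110111011
3. Add 1:           111000000111100110111100

Answer: 111000000111100110111100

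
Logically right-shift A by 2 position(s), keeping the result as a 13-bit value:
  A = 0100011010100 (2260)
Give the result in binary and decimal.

Logical shift right by 2: drop the bottom 2 bit(s), prepend 2 zero(s) on the left.
  0100011010100  ->  keep [01000110101], discard [00], prepend 00
= 0001000110101

Answer: 0001000110101 (565)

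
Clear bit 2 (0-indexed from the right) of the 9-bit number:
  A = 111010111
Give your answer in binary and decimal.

Mask = ~(1 << 2) = 111111011
Bit 2 of A is 1, so AND-ing with the mask clears it to 0.
  111010111
& 111111011
-----------
  111010011

Answer: 111010011 (467)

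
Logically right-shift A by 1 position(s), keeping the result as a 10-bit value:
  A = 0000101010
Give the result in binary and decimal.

Logical shift right by 1: drop the bottom 1 bit(s), prepend 1 zero(s) on the left.
  0000101010  ->  keep [000010101], discard [0], prepend 0
= 0000010101

Answer: 0000010101 (21)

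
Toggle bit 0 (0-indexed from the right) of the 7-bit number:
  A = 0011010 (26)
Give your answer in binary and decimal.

Mask = 1 << 0 = 0000001
Bit 0 of A is 0; XOR with the mask flips it to 1.
  0011010
^ 0000001
---------
  0011011

Answer: 0011011 (27)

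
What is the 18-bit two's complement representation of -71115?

1. Binary of +71115:  010001010111001011
2. Invert bits:     101110101000110100
3. Add 1:           101110101000110101

Answer: 101110101000110101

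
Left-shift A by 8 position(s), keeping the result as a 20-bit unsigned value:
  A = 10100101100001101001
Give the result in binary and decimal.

Shift left by 8: drop the top 8 bit(s), append 8 zero(s) on the right.
  10100101100001101001  ->  discard [10100101], keep [100001101001], append 00000000
= 10000110100100000000

Answer: 10000110100100000000 (551168)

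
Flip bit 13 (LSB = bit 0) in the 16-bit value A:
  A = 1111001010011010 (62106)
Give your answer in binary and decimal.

Mask = 1 << 13 = 0010000000000000
Bit 13 of A is 1; XOR with the mask flips it to 0.
  1111001010011010
^ 0010000000000000
------------------
  1101001010011010

Answer: 1101001010011010 (53914)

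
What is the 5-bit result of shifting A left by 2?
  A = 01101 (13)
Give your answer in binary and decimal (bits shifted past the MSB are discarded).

Shift left by 2: drop the top 2 bit(s), append 2 zero(s) on the right.
  01101  ->  discard [01], keep [101], append 00
= 10100

Answer: 10100 (20)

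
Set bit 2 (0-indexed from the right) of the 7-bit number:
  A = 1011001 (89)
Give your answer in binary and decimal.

Mask = 1 << 2 = 0000100
Bit 2 of A is 0, so OR-ing with the mask flips it to 1.
  1011001
| 0000100
---------
  1011101

Answer: 1011101 (93)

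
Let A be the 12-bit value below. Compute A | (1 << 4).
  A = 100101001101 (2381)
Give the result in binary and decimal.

Mask = 1 << 4 = 000000010000
Bit 4 of A is 0, so OR-ing with the mask flips it to 1.
  100101001101
| 000000010000
--------------
  100101011101

Answer: 100101011101 (2397)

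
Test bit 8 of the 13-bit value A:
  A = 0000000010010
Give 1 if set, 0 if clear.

Bit 8 is the 9th from the right.
  0000000010010
      ^
That bit is 0.

Answer: 0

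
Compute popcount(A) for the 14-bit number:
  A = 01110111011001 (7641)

01110111011001
1-bits at positions (from bit 0 = LSB): 0, 3, 4, 6, 7, 8, 10, 11, 12
Count = 9

Answer: 9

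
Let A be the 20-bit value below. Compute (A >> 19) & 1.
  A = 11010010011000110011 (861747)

Bit 19 is the 20th from the right.
  11010010011000110011
  ^
That bit is 1.

Answer: 1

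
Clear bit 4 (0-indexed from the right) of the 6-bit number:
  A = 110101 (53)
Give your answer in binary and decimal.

Mask = ~(1 << 4) = 101111
Bit 4 of A is 1, so AND-ing with the mask clears it to 0.
  110101
& 101111
--------
  100101

Answer: 100101 (37)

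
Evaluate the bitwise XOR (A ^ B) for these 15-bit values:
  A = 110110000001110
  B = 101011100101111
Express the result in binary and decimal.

Apply ^ to each column (1 where bits differ):
  110110000001110
^ 101011100101111
-----------------
  011101100100001

Answer: 011101100100001 (15137)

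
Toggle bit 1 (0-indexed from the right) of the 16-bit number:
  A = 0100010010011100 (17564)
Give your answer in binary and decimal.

Mask = 1 << 1 = 0000000000000010
Bit 1 of A is 0; XOR with the mask flips it to 1.
  0100010010011100
^ 0000000000000010
------------------
  0100010010011110

Answer: 0100010010011110 (17566)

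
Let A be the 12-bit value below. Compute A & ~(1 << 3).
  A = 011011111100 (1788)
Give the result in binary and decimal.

Mask = ~(1 << 3) = 111111110111
Bit 3 of A is 1, so AND-ing with the mask clears it to 0.
  011011111100
& 111111110111
--------------
  011011110100

Answer: 011011110100 (1780)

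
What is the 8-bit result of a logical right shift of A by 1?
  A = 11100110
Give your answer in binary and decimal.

Logical shift right by 1: drop the bottom 1 bit(s), prepend 1 zero(s) on the left.
  11100110  ->  keep [1110011], discard [0], prepend 0
= 01110011

Answer: 01110011 (115)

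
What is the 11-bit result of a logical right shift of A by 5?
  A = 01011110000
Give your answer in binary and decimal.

Logical shift right by 5: drop the bottom 5 bit(s), prepend 5 zero(s) on the left.
  01011110000  ->  keep [010111], discard [10000], prepend 00000
= 00000010111

Answer: 00000010111 (23)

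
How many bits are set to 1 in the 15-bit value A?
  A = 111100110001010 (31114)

111100110001010
1-bits at positions (from bit 0 = LSB): 1, 3, 7, 8, 11, 12, 13, 14
Count = 8

Answer: 8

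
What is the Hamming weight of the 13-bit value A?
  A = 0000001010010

0000001010010
1-bits at positions (from bit 0 = LSB): 1, 4, 6
Count = 3

Answer: 3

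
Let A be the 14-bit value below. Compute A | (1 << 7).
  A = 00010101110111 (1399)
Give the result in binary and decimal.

Mask = 1 << 7 = 00000010000000
Bit 7 of A is 0, so OR-ing with the mask flips it to 1.
  00010101110111
| 00000010000000
----------------
  00010111110111

Answer: 00010111110111 (1527)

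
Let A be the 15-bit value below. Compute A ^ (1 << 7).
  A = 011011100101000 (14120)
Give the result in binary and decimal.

Mask = 1 << 7 = 000000010000000
Bit 7 of A is 0; XOR with the mask flips it to 1.
  011011100101000
^ 000000010000000
-----------------
  011011110101000

Answer: 011011110101000 (14248)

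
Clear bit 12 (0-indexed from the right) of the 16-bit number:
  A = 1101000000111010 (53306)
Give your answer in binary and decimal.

Mask = ~(1 << 12) = 1110111111111111
Bit 12 of A is 1, so AND-ing with the mask clears it to 0.
  1101000000111010
& 1110111111111111
------------------
  1100000000111010

Answer: 1100000000111010 (49210)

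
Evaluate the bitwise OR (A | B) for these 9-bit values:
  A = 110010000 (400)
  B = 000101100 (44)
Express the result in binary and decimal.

Apply | to each column (1 where either bit is 1):
  110010000
| 000101100
-----------
  110111100

Answer: 110111100 (444)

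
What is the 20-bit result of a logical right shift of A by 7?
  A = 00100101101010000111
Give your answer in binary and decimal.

Logical shift right by 7: drop the bottom 7 bit(s), prepend 7 zero(s) on the left.
  00100101101010000111  ->  keep [0010010110101], discard [0000111], prepend 0000000
= 00000000010010110101

Answer: 00000000010010110101 (1205)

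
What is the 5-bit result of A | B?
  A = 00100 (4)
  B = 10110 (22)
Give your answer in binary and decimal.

Apply | to each column (1 where either bit is 1):
  00100
| 10110
-------
  10110

Answer: 10110 (22)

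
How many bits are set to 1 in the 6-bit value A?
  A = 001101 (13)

001101
1-bits at positions (from bit 0 = LSB): 0, 2, 3
Count = 3

Answer: 3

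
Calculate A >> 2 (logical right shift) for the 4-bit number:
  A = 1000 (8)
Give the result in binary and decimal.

Logical shift right by 2: drop the bottom 2 bit(s), prepend 2 zero(s) on the left.
  1000  ->  keep [10], discard [00], prepend 00
= 0010

Answer: 0010 (2)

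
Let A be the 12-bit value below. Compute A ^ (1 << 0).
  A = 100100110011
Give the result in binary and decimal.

Mask = 1 << 0 = 000000000001
Bit 0 of A is 1; XOR with the mask flips it to 0.
  100100110011
^ 000000000001
--------------
  100100110010

Answer: 100100110010 (2354)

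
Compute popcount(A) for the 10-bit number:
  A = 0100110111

0100110111
1-bits at positions (from bit 0 = LSB): 0, 1, 2, 4, 5, 8
Count = 6

Answer: 6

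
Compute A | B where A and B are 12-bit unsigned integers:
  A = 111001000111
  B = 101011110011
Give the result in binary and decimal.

Apply | to each column (1 where either bit is 1):
  111001000111
| 101011110011
--------------
  111011110111

Answer: 111011110111 (3831)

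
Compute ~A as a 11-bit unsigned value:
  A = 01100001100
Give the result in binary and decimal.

Flip each bit (0->1, 1->0):
  01100001100
  10011110011

Answer: 10011110011 (1267)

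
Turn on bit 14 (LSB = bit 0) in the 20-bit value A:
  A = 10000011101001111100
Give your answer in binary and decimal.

Mask = 1 << 14 = 00000100000000000000
Bit 14 of A is 0, so OR-ing with the mask flips it to 1.
  10000011101001111100
| 00000100000000000000
----------------------
  10000111101001111100

Answer: 10000111101001111100 (555644)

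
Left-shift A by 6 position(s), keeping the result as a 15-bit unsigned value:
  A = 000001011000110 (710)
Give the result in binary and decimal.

Shift left by 6: drop the top 6 bit(s), append 6 zero(s) on the right.
  000001011000110  ->  discard [000001], keep [011000110], append 000000
= 011000110000000

Answer: 011000110000000 (12672)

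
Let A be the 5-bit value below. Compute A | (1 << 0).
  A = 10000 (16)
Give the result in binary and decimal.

Mask = 1 << 0 = 00001
Bit 0 of A is 0, so OR-ing with the mask flips it to 1.
  10000
| 00001
-------
  10001

Answer: 10001 (17)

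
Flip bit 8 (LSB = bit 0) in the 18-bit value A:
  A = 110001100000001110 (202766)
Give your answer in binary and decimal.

Mask = 1 << 8 = 000000000100000000
Bit 8 of A is 0; XOR with the mask flips it to 1.
  110001100000001110
^ 000000000100000000
--------------------
  110001100100001110

Answer: 110001100100001110 (203022)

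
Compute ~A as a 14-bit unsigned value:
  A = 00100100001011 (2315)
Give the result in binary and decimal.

Flip each bit (0->1, 1->0):
  00100100001011
  11011011110100

Answer: 11011011110100 (14068)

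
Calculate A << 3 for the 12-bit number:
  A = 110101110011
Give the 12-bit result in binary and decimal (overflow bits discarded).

Shift left by 3: drop the top 3 bit(s), append 3 zero(s) on the right.
  110101110011  ->  discard [110], keep [101110011], append 000
= 101110011000

Answer: 101110011000 (2968)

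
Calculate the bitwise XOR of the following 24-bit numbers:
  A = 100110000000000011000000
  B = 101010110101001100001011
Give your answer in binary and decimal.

Apply ^ to each column (1 where bits differ):
  100110000000000011000000
^ 101010110101001100001011
--------------------------
  001100110101001111001011

Answer: 001100110101001111001011 (3363787)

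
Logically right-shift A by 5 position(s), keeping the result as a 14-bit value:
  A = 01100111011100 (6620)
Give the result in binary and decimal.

Logical shift right by 5: drop the bottom 5 bit(s), prepend 5 zero(s) on the left.
  01100111011100  ->  keep [011001110], discard [11100], prepend 00000
= 00000011001110

Answer: 00000011001110 (206)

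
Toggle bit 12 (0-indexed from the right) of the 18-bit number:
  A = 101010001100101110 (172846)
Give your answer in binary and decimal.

Mask = 1 << 12 = 000001000000000000
Bit 12 of A is 0; XOR with the mask flips it to 1.
  101010001100101110
^ 000001000000000000
--------------------
  101011001100101110

Answer: 101011001100101110 (176942)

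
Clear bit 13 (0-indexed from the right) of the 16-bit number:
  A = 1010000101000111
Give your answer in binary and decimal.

Mask = ~(1 << 13) = 1101111111111111
Bit 13 of A is 1, so AND-ing with the mask clears it to 0.
  1010000101000111
& 1101111111111111
------------------
  1000000101000111

Answer: 1000000101000111 (33095)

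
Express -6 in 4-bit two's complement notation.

1. Binary of +6:  0110
2. Invert bits:     1001
3. Add 1:           1010

Answer: 1010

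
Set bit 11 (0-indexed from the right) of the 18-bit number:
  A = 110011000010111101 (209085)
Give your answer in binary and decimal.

Mask = 1 << 11 = 000000100000000000
Bit 11 of A is 0, so OR-ing with the mask flips it to 1.
  110011000010111101
| 000000100000000000
--------------------
  110011100010111101

Answer: 110011100010111101 (211133)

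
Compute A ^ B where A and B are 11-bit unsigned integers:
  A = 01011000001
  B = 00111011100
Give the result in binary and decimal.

Apply ^ to each column (1 where bits differ):
  01011000001
^ 00111011100
-------------
  01100011101

Answer: 01100011101 (797)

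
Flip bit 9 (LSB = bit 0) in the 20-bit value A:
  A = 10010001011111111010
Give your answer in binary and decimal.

Mask = 1 << 9 = 00000000001000000000
Bit 9 of A is 1; XOR with the mask flips it to 0.
  10010001011111111010
^ 00000000001000000000
----------------------
  10010001010111111010

Answer: 10010001010111111010 (595450)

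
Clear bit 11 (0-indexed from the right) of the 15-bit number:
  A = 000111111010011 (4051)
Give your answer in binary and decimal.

Mask = ~(1 << 11) = 111011111111111
Bit 11 of A is 1, so AND-ing with the mask clears it to 0.
  000111111010011
& 111011111111111
-----------------
  000011111010011

Answer: 000011111010011 (2003)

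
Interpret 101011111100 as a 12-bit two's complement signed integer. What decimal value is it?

MSB is 1, so the value is negative. Find the magnitude:
1. Invert bits:  010100000011
2. Add 1:        010100000100  = 1284
3. Apply sign:   -1284

Answer: -1284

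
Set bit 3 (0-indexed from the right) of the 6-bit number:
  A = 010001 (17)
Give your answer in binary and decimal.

Mask = 1 << 3 = 001000
Bit 3 of A is 0, so OR-ing with the mask flips it to 1.
  010001
| 001000
--------
  011001

Answer: 011001 (25)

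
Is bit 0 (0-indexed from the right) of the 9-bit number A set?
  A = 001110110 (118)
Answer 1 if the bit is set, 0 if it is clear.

Bit 0 is the 1st from the right.
  001110110
          ^
That bit is 0.

Answer: 0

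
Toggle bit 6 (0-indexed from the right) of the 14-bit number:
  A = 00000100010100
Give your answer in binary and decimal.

Mask = 1 << 6 = 00000001000000
Bit 6 of A is 0; XOR with the mask flips it to 1.
  00000100010100
^ 00000001000000
----------------
  00000101010100

Answer: 00000101010100 (340)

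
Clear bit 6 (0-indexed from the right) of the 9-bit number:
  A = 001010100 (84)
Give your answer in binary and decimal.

Mask = ~(1 << 6) = 110111111
Bit 6 of A is 1, so AND-ing with the mask clears it to 0.
  001010100
& 110111111
-----------
  000010100

Answer: 000010100 (20)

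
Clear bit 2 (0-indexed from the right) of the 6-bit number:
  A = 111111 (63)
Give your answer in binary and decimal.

Mask = ~(1 << 2) = 111011
Bit 2 of A is 1, so AND-ing with the mask clears it to 0.
  111111
& 111011
--------
  111011

Answer: 111011 (59)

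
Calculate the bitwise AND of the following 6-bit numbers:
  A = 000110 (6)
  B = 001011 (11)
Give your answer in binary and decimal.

Apply & to each column (1 only where both bits are 1):
  000110
& 001011
--------
  000010

Answer: 000010 (2)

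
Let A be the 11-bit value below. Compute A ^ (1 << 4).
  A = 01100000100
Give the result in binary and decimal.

Mask = 1 << 4 = 00000010000
Bit 4 of A is 0; XOR with the mask flips it to 1.
  01100000100
^ 00000010000
-------------
  01100010100

Answer: 01100010100 (788)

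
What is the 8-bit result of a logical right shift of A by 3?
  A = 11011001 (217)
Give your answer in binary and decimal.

Logical shift right by 3: drop the bottom 3 bit(s), prepend 3 zero(s) on the left.
  11011001  ->  keep [11011], discard [001], prepend 000
= 00011011

Answer: 00011011 (27)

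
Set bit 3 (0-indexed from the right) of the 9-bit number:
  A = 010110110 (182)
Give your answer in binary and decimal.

Mask = 1 << 3 = 000001000
Bit 3 of A is 0, so OR-ing with the mask flips it to 1.
  010110110
| 000001000
-----------
  010111110

Answer: 010111110 (190)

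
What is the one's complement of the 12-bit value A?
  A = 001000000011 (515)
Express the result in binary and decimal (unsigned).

Flip each bit (0->1, 1->0):
  001000000011
  110111111100

Answer: 110111111100 (3580)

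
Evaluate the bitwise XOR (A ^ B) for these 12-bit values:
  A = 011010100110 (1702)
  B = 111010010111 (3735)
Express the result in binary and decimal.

Apply ^ to each column (1 where bits differ):
  011010100110
^ 111010010111
--------------
  100000110001

Answer: 100000110001 (2097)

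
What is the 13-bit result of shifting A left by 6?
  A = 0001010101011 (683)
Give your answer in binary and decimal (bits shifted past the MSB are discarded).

Shift left by 6: drop the top 6 bit(s), append 6 zero(s) on the right.
  0001010101011  ->  discard [000101], keep [0101011], append 000000
= 0101011000000

Answer: 0101011000000 (2752)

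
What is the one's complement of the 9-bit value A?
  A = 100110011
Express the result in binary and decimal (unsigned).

Flip each bit (0->1, 1->0):
  100110011
  011001100

Answer: 011001100 (204)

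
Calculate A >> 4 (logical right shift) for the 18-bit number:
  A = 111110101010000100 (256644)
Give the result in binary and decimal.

Logical shift right by 4: drop the bottom 4 bit(s), prepend 4 zero(s) on the left.
  111110101010000100  ->  keep [11111010101000], discard [0100], prepend 0000
= 000011111010101000

Answer: 000011111010101000 (16040)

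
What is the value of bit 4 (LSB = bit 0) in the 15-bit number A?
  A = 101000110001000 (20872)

Bit 4 is the 5th from the right.
  101000110001000
            ^
That bit is 0.

Answer: 0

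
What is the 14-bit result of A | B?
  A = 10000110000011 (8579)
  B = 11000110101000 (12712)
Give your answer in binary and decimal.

Apply | to each column (1 where either bit is 1):
  10000110000011
| 11000110101000
----------------
  11000110101011

Answer: 11000110101011 (12715)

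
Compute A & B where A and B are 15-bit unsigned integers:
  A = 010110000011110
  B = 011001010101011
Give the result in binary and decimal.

Apply & to each column (1 only where both bits are 1):
  010110000011110
& 011001010101011
-----------------
  010000000001010

Answer: 010000000001010 (8202)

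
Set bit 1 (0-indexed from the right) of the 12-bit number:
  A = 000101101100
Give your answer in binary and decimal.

Mask = 1 << 1 = 000000000010
Bit 1 of A is 0, so OR-ing with the mask flips it to 1.
  000101101100
| 000000000010
--------------
  000101101110

Answer: 000101101110 (366)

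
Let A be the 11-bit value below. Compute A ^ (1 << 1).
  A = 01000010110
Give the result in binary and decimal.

Mask = 1 << 1 = 00000000010
Bit 1 of A is 1; XOR with the mask flips it to 0.
  01000010110
^ 00000000010
-------------
  01000010100

Answer: 01000010100 (532)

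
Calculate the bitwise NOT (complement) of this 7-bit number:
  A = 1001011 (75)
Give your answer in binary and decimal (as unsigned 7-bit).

Flip each bit (0->1, 1->0):
  1001011
  0110100

Answer: 0110100 (52)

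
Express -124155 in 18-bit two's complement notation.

1. Binary of +124155:  011110010011111011
2. Invert bits:     100001101100000100
3. Add 1:           100001101100000101

Answer: 100001101100000101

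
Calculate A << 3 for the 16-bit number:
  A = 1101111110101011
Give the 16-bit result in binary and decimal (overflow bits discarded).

Shift left by 3: drop the top 3 bit(s), append 3 zero(s) on the right.
  1101111110101011  ->  discard [110], keep [1111110101011], append 000
= 1111110101011000

Answer: 1111110101011000 (64856)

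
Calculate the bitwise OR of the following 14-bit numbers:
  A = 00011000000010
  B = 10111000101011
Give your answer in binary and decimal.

Apply | to each column (1 where either bit is 1):
  00011000000010
| 10111000101011
----------------
  10111000101011

Answer: 10111000101011 (11819)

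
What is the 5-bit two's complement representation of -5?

1. Binary of +5:  00101
2. Invert bits:     11010
3. Add 1:           11011

Answer: 11011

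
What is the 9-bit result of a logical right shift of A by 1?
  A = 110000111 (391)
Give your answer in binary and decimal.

Logical shift right by 1: drop the bottom 1 bit(s), prepend 1 zero(s) on the left.
  110000111  ->  keep [11000011], discard [1], prepend 0
= 011000011

Answer: 011000011 (195)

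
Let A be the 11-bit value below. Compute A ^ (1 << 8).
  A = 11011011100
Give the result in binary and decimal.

Mask = 1 << 8 = 00100000000
Bit 8 of A is 0; XOR with the mask flips it to 1.
  11011011100
^ 00100000000
-------------
  11111011100

Answer: 11111011100 (2012)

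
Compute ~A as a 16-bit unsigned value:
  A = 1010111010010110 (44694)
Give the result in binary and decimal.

Flip each bit (0->1, 1->0):
  1010111010010110
  0101000101101001

Answer: 0101000101101001 (20841)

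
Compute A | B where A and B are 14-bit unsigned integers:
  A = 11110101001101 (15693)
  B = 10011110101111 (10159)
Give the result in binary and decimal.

Apply | to each column (1 where either bit is 1):
  11110101001101
| 10011110101111
----------------
  11111111101111

Answer: 11111111101111 (16367)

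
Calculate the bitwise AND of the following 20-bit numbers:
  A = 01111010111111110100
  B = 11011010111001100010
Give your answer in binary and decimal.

Apply & to each column (1 only where both bits are 1):
  01111010111111110100
& 11011010111001100010
----------------------
  01011010111001100000

Answer: 01011010111001100000 (372320)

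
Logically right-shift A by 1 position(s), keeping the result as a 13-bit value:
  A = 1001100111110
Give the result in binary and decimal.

Logical shift right by 1: drop the bottom 1 bit(s), prepend 1 zero(s) on the left.
  1001100111110  ->  keep [100110011111], discard [0], prepend 0
= 0100110011111

Answer: 0100110011111 (2463)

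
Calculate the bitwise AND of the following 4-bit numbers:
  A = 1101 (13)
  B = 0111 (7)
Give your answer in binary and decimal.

Apply & to each column (1 only where both bits are 1):
  1101
& 0111
------
  0101

Answer: 0101 (5)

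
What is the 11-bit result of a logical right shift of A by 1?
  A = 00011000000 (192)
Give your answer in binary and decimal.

Logical shift right by 1: drop the bottom 1 bit(s), prepend 1 zero(s) on the left.
  00011000000  ->  keep [0001100000], discard [0], prepend 0
= 00001100000

Answer: 00001100000 (96)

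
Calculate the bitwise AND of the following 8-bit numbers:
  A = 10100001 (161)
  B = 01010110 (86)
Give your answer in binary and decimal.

Apply & to each column (1 only where both bits are 1):
  10100001
& 01010110
----------
  00000000

Answer: 00000000 (0)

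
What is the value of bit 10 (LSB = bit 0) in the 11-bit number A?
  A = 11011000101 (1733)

Bit 10 is the 11th from the right.
  11011000101
  ^
That bit is 1.

Answer: 1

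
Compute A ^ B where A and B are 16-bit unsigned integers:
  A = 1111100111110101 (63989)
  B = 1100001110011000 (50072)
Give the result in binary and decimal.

Apply ^ to each column (1 where bits differ):
  1111100111110101
^ 1100001110011000
------------------
  0011101001101101

Answer: 0011101001101101 (14957)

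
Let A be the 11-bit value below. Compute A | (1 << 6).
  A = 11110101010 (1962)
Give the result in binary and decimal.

Mask = 1 << 6 = 00001000000
Bit 6 of A is 0, so OR-ing with the mask flips it to 1.
  11110101010
| 00001000000
-------------
  11111101010

Answer: 11111101010 (2026)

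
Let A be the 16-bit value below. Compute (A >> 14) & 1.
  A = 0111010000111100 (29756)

Bit 14 is the 15th from the right.
  0111010000111100
   ^
That bit is 1.

Answer: 1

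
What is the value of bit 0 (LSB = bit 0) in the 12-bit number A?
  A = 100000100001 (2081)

Bit 0 is the 1st from the right.
  100000100001
             ^
That bit is 1.

Answer: 1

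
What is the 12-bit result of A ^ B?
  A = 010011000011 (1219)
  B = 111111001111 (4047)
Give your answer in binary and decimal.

Apply ^ to each column (1 where bits differ):
  010011000011
^ 111111001111
--------------
  101100001100

Answer: 101100001100 (2828)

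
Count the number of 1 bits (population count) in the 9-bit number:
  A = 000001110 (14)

000001110
1-bits at positions (from bit 0 = LSB): 1, 2, 3
Count = 3

Answer: 3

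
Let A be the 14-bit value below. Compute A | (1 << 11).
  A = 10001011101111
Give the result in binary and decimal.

Mask = 1 << 11 = 00100000000000
Bit 11 of A is 0, so OR-ing with the mask flips it to 1.
  10001011101111
| 00100000000000
----------------
  10101011101111

Answer: 10101011101111 (10991)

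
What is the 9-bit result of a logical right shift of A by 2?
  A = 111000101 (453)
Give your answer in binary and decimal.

Logical shift right by 2: drop the bottom 2 bit(s), prepend 2 zero(s) on the left.
  111000101  ->  keep [1110001], discard [01], prepend 00
= 001110001

Answer: 001110001 (113)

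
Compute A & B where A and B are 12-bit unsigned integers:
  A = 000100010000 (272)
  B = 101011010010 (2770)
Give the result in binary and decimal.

Apply & to each column (1 only where both bits are 1):
  000100010000
& 101011010010
--------------
  000000010000

Answer: 000000010000 (16)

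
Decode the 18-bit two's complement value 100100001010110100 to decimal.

MSB is 1, so the value is negative. Find the magnitude:
1. Invert bits:  011011110101001011
2. Add 1:        011011110101001100  = 113996
3. Apply sign:   -113996

Answer: -113996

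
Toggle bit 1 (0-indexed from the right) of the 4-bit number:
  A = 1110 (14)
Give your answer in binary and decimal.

Mask = 1 << 1 = 0010
Bit 1 of A is 1; XOR with the mask flips it to 0.
  1110
^ 0010
------
  1100

Answer: 1100 (12)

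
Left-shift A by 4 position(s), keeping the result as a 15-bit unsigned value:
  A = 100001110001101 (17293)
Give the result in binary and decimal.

Shift left by 4: drop the top 4 bit(s), append 4 zero(s) on the right.
  100001110001101  ->  discard [1000], keep [01110001101], append 0000
= 011100011010000

Answer: 011100011010000 (14544)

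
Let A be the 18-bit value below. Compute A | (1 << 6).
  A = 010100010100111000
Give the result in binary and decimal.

Mask = 1 << 6 = 000000000001000000
Bit 6 of A is 0, so OR-ing with the mask flips it to 1.
  010100010100111000
| 000000000001000000
--------------------
  010100010101111000

Answer: 010100010101111000 (83320)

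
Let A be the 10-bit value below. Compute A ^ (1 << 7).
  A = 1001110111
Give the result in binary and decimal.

Mask = 1 << 7 = 0010000000
Bit 7 of A is 0; XOR with the mask flips it to 1.
  1001110111
^ 0010000000
------------
  1011110111

Answer: 1011110111 (759)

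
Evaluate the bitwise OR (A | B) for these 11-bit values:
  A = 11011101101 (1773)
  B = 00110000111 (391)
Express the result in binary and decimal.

Apply | to each column (1 where either bit is 1):
  11011101101
| 00110000111
-------------
  11111101111

Answer: 11111101111 (2031)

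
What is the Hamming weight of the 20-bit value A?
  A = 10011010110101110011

10011010110101110011
1-bits at positions (from bit 0 = LSB): 0, 1, 4, 5, 6, 8, 10, 11, 13, 15, 16, 19
Count = 12

Answer: 12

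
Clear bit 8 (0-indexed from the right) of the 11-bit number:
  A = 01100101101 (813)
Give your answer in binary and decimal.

Mask = ~(1 << 8) = 11011111111
Bit 8 of A is 1, so AND-ing with the mask clears it to 0.
  01100101101
& 11011111111
-------------
  01000101101

Answer: 01000101101 (557)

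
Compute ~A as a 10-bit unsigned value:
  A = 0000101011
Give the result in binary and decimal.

Flip each bit (0->1, 1->0):
  0000101011
  1111010100

Answer: 1111010100 (980)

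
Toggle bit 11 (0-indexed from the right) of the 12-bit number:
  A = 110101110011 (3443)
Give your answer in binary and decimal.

Mask = 1 << 11 = 100000000000
Bit 11 of A is 1; XOR with the mask flips it to 0.
  110101110011
^ 100000000000
--------------
  010101110011

Answer: 010101110011 (1395)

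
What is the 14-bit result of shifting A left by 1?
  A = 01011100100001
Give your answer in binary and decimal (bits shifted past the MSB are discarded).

Shift left by 1: drop the top 1 bit(s), append 1 zero(s) on the right.
  01011100100001  ->  discard [0], keep [1011100100001], append 0
= 10111001000010

Answer: 10111001000010 (11842)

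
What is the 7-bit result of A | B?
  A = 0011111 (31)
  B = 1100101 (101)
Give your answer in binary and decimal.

Apply | to each column (1 where either bit is 1):
  0011111
| 1100101
---------
  1111111

Answer: 1111111 (127)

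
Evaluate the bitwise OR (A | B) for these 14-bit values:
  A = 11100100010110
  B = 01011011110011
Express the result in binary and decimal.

Apply | to each column (1 where either bit is 1):
  11100100010110
| 01011011110011
----------------
  11111111110111

Answer: 11111111110111 (16375)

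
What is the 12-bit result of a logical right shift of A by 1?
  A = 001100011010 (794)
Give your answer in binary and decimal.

Logical shift right by 1: drop the bottom 1 bit(s), prepend 1 zero(s) on the left.
  001100011010  ->  keep [00110001101], discard [0], prepend 0
= 000110001101

Answer: 000110001101 (397)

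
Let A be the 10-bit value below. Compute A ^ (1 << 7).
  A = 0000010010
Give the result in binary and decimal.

Mask = 1 << 7 = 0010000000
Bit 7 of A is 0; XOR with the mask flips it to 1.
  0000010010
^ 0010000000
------------
  0010010010

Answer: 0010010010 (146)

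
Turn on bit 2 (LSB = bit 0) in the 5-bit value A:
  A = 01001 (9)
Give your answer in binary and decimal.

Mask = 1 << 2 = 00100
Bit 2 of A is 0, so OR-ing with the mask flips it to 1.
  01001
| 00100
-------
  01101

Answer: 01101 (13)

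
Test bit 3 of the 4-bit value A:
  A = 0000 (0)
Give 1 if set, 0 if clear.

Bit 3 is the 4th from the right.
  0000
  ^
That bit is 0.

Answer: 0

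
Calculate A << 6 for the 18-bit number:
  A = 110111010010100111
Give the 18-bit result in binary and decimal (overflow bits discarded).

Shift left by 6: drop the top 6 bit(s), append 6 zero(s) on the right.
  110111010010100111  ->  discard [110111], keep [010010100111], append 000000
= 010010100111000000

Answer: 010010100111000000 (76224)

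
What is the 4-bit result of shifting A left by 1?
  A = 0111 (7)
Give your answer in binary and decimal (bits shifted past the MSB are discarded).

Shift left by 1: drop the top 1 bit(s), append 1 zero(s) on the right.
  0111  ->  discard [0], keep [111], append 0
= 1110

Answer: 1110 (14)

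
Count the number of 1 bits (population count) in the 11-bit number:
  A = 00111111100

00111111100
1-bits at positions (from bit 0 = LSB): 2, 3, 4, 5, 6, 7, 8
Count = 7

Answer: 7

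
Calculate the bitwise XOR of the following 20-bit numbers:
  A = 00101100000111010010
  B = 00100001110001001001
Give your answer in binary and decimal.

Apply ^ to each column (1 where bits differ):
  00101100000111010010
^ 00100001110001001001
----------------------
  00001101110110011011

Answer: 00001101110110011011 (56731)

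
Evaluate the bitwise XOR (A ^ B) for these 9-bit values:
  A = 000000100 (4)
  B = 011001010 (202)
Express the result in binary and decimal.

Apply ^ to each column (1 where bits differ):
  000000100
^ 011001010
-----------
  011001110

Answer: 011001110 (206)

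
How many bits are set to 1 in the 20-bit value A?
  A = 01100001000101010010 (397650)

01100001000101010010
1-bits at positions (from bit 0 = LSB): 1, 4, 6, 8, 12, 17, 18
Count = 7

Answer: 7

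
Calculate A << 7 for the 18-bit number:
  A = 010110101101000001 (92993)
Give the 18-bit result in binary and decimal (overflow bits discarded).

Shift left by 7: drop the top 7 bit(s), append 7 zero(s) on the right.
  010110101101000001  ->  discard [0101101], keep [01101000001], append 0000000
= 011010000010000000

Answer: 011010000010000000 (106624)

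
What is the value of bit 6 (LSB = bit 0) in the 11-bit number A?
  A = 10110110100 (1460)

Bit 6 is the 7th from the right.
  10110110100
      ^
That bit is 0.

Answer: 0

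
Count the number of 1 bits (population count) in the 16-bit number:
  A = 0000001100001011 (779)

0000001100001011
1-bits at positions (from bit 0 = LSB): 0, 1, 3, 8, 9
Count = 5

Answer: 5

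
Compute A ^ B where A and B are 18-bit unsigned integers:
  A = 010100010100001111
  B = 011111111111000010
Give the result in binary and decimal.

Apply ^ to each column (1 where bits differ):
  010100010100001111
^ 011111111111000010
--------------------
  001011101011001101

Answer: 001011101011001101 (47821)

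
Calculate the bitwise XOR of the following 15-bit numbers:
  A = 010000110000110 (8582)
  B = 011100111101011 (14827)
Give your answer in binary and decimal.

Apply ^ to each column (1 where bits differ):
  010000110000110
^ 011100111101011
-----------------
  001100001101101

Answer: 001100001101101 (6253)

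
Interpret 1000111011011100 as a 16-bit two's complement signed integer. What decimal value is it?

MSB is 1, so the value is negative. Find the magnitude:
1. Invert bits:  0111000100100011
2. Add 1:        0111000100100100  = 28964
3. Apply sign:   -28964

Answer: -28964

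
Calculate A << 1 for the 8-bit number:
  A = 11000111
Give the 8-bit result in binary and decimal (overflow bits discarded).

Shift left by 1: drop the top 1 bit(s), append 1 zero(s) on the right.
  11000111  ->  discard [1], keep [1000111], append 0
= 10001110

Answer: 10001110 (142)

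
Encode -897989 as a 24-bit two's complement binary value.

1. Binary of +897989:  000011011011001111000101
2. Invert bits:     111100100100110000111010
3. Add 1:           111100100100110000111011

Answer: 111100100100110000111011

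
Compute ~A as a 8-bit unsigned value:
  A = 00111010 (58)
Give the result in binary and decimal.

Flip each bit (0->1, 1->0):
  00111010
  11000101

Answer: 11000101 (197)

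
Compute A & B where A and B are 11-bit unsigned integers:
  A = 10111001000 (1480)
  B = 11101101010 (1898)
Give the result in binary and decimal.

Apply & to each column (1 only where both bits are 1):
  10111001000
& 11101101010
-------------
  10101001000

Answer: 10101001000 (1352)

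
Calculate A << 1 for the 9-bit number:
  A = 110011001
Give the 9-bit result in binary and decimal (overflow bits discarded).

Shift left by 1: drop the top 1 bit(s), append 1 zero(s) on the right.
  110011001  ->  discard [1], keep [10011001], append 0
= 100110010

Answer: 100110010 (306)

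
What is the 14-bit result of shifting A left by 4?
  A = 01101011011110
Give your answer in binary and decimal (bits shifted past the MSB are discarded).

Shift left by 4: drop the top 4 bit(s), append 4 zero(s) on the right.
  01101011011110  ->  discard [0110], keep [1011011110], append 0000
= 10110111100000

Answer: 10110111100000 (11744)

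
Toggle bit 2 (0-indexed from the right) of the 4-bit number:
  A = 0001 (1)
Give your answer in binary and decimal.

Mask = 1 << 2 = 0100
Bit 2 of A is 0; XOR with the mask flips it to 1.
  0001
^ 0100
------
  0101

Answer: 0101 (5)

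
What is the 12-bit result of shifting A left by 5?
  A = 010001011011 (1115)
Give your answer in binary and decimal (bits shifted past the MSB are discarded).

Shift left by 5: drop the top 5 bit(s), append 5 zero(s) on the right.
  010001011011  ->  discard [01000], keep [1011011], append 00000
= 101101100000

Answer: 101101100000 (2912)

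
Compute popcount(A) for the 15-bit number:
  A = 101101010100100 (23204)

101101010100100
1-bits at positions (from bit 0 = LSB): 2, 5, 7, 9, 11, 12, 14
Count = 7

Answer: 7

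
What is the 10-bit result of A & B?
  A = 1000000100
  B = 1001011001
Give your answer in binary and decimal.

Apply & to each column (1 only where both bits are 1):
  1000000100
& 1001011001
------------
  1000000000

Answer: 1000000000 (512)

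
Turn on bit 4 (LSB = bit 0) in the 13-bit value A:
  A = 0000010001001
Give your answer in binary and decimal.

Mask = 1 << 4 = 0000000010000
Bit 4 of A is 0, so OR-ing with the mask flips it to 1.
  0000010001001
| 0000000010000
---------------
  0000010011001

Answer: 0000010011001 (153)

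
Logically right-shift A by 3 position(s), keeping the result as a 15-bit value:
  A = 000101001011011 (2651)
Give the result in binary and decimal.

Logical shift right by 3: drop the bottom 3 bit(s), prepend 3 zero(s) on the left.
  000101001011011  ->  keep [000101001011], discard [011], prepend 000
= 000000101001011

Answer: 000000101001011 (331)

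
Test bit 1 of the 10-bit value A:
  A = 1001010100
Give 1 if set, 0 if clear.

Bit 1 is the 2nd from the right.
  1001010100
          ^
That bit is 0.

Answer: 0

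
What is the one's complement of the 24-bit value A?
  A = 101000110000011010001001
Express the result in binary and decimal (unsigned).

Flip each bit (0->1, 1->0):
  101000110000011010001001
  010111001111100101110110

Answer: 010111001111100101110110 (6093174)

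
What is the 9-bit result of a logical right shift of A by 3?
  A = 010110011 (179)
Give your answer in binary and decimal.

Logical shift right by 3: drop the bottom 3 bit(s), prepend 3 zero(s) on the left.
  010110011  ->  keep [010110], discard [011], prepend 000
= 000010110

Answer: 000010110 (22)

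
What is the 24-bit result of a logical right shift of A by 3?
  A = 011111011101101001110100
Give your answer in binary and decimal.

Logical shift right by 3: drop the bottom 3 bit(s), prepend 3 zero(s) on the left.
  011111011101101001110100  ->  keep [011111011101101001110], discard [100], prepend 000
= 000011111011101101001110

Answer: 000011111011101101001110 (1030990)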